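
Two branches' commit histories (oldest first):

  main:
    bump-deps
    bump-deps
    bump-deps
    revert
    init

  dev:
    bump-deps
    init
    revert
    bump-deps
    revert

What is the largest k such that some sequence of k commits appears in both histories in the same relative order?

Taking bump-deps (main #1, dev #1), bump-deps (main #3, dev #4), revert (main #4, dev #5) gives a common subsequence of length 3. dp[5][5] = 3 confirms this is the maximum.

3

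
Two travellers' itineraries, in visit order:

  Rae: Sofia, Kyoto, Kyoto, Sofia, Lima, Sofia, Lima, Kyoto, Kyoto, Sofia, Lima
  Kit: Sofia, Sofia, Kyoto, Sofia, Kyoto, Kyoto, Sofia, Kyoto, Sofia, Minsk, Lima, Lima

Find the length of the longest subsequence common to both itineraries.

Pick Sofia [1,4], then Kyoto [2,5], then Kyoto [3,6], then Sofia [4,7], then Sofia [6,9], then Lima [7,11], then Lima [11,12]; all 7 stops appear in both, in order. Since dp[11][12] = 7, nothing longer is possible.

7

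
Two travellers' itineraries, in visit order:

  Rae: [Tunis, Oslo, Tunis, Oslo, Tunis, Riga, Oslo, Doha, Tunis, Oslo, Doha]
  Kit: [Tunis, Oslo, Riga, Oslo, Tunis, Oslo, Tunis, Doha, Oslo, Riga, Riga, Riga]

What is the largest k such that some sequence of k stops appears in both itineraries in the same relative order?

Pick Tunis at Rae[1]=Kit[1], Oslo at Rae[2]=Kit[4], Tunis at Rae[3]=Kit[5], Oslo at Rae[4]=Kit[6], Tunis at Rae[5]=Kit[7], Doha at Rae[8]=Kit[8], Oslo at Rae[10]=Kit[9]; all 7 stops appear in both, in order. Since dp[11][12] = 7, nothing longer is possible.

7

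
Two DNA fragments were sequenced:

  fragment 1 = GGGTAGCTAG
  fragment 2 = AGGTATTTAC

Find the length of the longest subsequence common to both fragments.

6

Let dp[i][j] be the LCS length of the first i bases of fragment 1 and the first j bases of fragment 2. dp[i][j] = dp[i-1][j-1]+1 when the i-th and j-th bases match, else max(dp[i-1][j], dp[i][j-1]).
    ·  A  G  G  T  A  T  T  T  A  C
 ·  0  0  0  0  0  0  0  0  0  0  0
 G  0  0  1  1  1  1  1  1  1  1  1
 G  0  0  1  2  2  2  2  2  2  2  2
 G  0  0  1  2  2  2  2  2  2  2  2
 T  0  0  1  2  3  3  3  3  3  3  3
 A  0  1  1  2  3  4  4  4  4  4  4
 G  0  1  2  2  3  4  4  4  4  4  4
 C  0  1  2  2  3  4  4  4  4  4  5
 T  0  1  2  2  3  4  5  5  5  5  5
 A  0  1  2  2  3  4  5  5  5  6  6
 G  0  1  2  3  3  4  5  5  5  6  6
dp[10][10] = 6. One LCS (by backtracking along matches): GGTATA.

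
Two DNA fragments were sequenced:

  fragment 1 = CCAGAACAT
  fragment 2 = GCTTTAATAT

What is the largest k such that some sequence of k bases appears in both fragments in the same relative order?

5

Pick C at fragment 1[1]=fragment 2[2]; then A at fragment 1[3]=fragment 2[6]; then A at fragment 1[5]=fragment 2[7]; then A at fragment 1[8]=fragment 2[9]; then T at fragment 1[9]=fragment 2[10]; all 5 bases appear in both, in order. Since dp[9][10] = 5, nothing longer is possible.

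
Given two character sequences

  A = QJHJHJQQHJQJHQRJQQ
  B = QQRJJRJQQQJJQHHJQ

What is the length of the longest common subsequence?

11

Pick Q (A #1, B #2) → J (A #2, B #4) → J (A #4, B #5) → J (A #6, B #7) → Q (A #7, B #9) → Q (A #8, B #10) → J (A #10, B #12) → Q (A #11, B #13) → H (A #13, B #15) → J (A #16, B #16) → Q (A #18, B #17); all 11 characters appear in both, in order. The LCS DP gives dp[18][17] = 11, so this is optimal.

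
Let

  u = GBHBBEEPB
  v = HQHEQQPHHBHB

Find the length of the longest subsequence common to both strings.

4

Let dp[i][j] be the LCS length of the first i characters of u and the first j characters of v. dp[i][j] = dp[i-1][j-1]+1 when the i-th and j-th characters match, else max(dp[i-1][j], dp[i][j-1]).
    ·  H  Q  H  E  Q  Q  P  H  H  B  H  B
 ·  0  0  0  0  0  0  0  0  0  0  0  0  0
 G  0  0  0  0  0  0  0  0  0  0  0  0  0
 B  0  0  0  0  0  0  0  0  0  0  1  1  1
 H  0  1  1  1  1  1  1  1  1  1  1  2  2
 B  0  1  1  1  1  1  1  1  1  1  2  2  3
 B  0  1  1  1  1  1  1  1  1  1  2  2  3
 E  0  1  1  1  2  2  2  2  2  2  2  2  3
 E  0  1  1  1  2  2  2  2  2  2  2  2  3
 P  0  1  1  1  2  2  2  3  3  3  3  3  3
 B  0  1  1  1  2  2  2  3  3  3  4  4  4
dp[9][12] = 4. One LCS (by backtracking along matches): HEPB.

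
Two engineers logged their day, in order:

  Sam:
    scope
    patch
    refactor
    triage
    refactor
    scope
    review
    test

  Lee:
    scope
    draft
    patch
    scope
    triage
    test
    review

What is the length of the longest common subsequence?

Match scope [1,1] → patch [2,3] → triage [4,5] → review [7,7] — 4 tasks in the same relative order in both, and the DP table's final entry dp[8][7] is also 4, so no common subsequence is longer.

4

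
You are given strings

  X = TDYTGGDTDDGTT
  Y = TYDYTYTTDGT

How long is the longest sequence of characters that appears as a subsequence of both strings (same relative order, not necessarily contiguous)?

Taking T at X[1]=Y[1] → D at X[2]=Y[3] → Y at X[3]=Y[6] → T at X[4]=Y[7] → T at X[8]=Y[8] → D at X[10]=Y[9] → G at X[11]=Y[10] → T at X[13]=Y[11] gives a common subsequence of length 8. Since dp[13][11] = 8, nothing longer is possible.

8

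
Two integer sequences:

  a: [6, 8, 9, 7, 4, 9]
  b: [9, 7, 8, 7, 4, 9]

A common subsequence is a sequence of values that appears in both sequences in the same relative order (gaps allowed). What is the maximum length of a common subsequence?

4

Let dp[i][j] be the LCS length of the first i values of a and the first j values of b. dp[i][j] = dp[i-1][j-1]+1 when the i-th and j-th values match, else max(dp[i-1][j], dp[i][j-1]).
    ·  9  7  8  7  4  9
 ·  0  0  0  0  0  0  0
 6  0  0  0  0  0  0  0
 8  0  0  0  1  1  1  1
 9  0  1  1  1  1  1  2
 7  0  1  2  2  2  2  2
 4  0  1  2  2  2  3  3
 9  0  1  2  2  2  3  4
dp[6][6] = 4. One LCS (by backtracking along matches): 8, 7, 4, 9.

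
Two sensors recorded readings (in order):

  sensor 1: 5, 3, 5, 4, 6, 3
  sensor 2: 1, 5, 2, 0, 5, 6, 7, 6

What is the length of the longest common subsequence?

3

Match 5 (sensor 1 #1, sensor 2 #2), 5 (sensor 1 #3, sensor 2 #5), 6 (sensor 1 #5, sensor 2 #8) — 3 values in the same relative order in both. The LCS DP gives dp[6][8] = 3, so this is optimal.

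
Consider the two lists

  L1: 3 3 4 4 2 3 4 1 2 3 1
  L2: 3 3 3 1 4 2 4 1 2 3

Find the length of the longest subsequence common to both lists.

8

Let dp[i][j] be the LCS length of the first i values of L1 and the first j values of L2. dp[i][j] = dp[i-1][j-1]+1 when the i-th and j-th values match, else max(dp[i-1][j], dp[i][j-1]).
    ·  3  3  3  1  4  2  4  1  2  3
 ·  0  0  0  0  0  0  0  0  0  0  0
 3  0  1  1  1  1  1  1  1  1  1  1
 3  0  1  2  2  2  2  2  2  2  2  2
 4  0  1  2  2  2  3  3  3  3  3  3
 4  0  1  2  2  2  3  3  4  4  4  4
 2  0  1  2  2  2  3  4  4  4  5  5
 3  0  1  2  3  3  3  4  4  4  5  6
 4  0  1  2  3  3  4  4  5  5  5  6
 1  0  1  2  3  4  4  4  5  6  6  6
 2  0  1  2  3  4  4  5  5  6  7  7
 3  0  1  2  3  4  4  5  5  6  7  8
 1  0  1  2  3  4  4  5  5  6  7  8
dp[11][10] = 8. One LCS (by backtracking along matches): 3, 3, 4, 2, 4, 1, 2, 3.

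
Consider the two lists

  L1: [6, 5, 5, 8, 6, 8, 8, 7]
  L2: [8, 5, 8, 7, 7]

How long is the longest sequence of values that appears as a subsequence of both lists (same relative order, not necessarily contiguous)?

Match 5 at L1[3]=L2[2]; then 8 at L1[4]=L2[3]; then 7 at L1[8]=L2[5] — 3 values in the same relative order in both. dp[8][5] = 3 confirms this is the maximum.

3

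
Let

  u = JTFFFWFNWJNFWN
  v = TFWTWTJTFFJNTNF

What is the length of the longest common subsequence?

7

Match J (u #1, v #7), T (u #2, v #8), F (u #3, v #9), F (u #4, v #10), N (u #8, v #12), N (u #11, v #14), F (u #12, v #15) — 7 characters in the same relative order in both, and the DP table's final entry dp[14][15] is also 7, so no common subsequence is longer.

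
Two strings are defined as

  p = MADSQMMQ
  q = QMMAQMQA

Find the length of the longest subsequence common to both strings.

Let dp[i][j] be the LCS length of the first i characters of p and the first j characters of q. dp[i][j] = dp[i-1][j-1]+1 when the i-th and j-th characters match, else max(dp[i-1][j], dp[i][j-1]).
    ·  Q  M  M  A  Q  M  Q  A
 ·  0  0  0  0  0  0  0  0  0
 M  0  0  1  1  1  1  1  1  1
 A  0  0  1  1  2  2  2  2  2
 D  0  0  1  1  2  2  2  2  2
 S  0  0  1  1  2  2  2  2  2
 Q  0  1  1  1  2  3  3  3  3
 M  0  1  2  2  2  3  4  4  4
 M  0  1  2  3  3  3  4  4  4
 Q  0  1  2  3  3  4  4  5  5
dp[8][8] = 5. One LCS (by backtracking along matches): MAQMQ.

5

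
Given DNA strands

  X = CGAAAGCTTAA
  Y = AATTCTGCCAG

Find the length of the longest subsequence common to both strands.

Pick A at X[3]=Y[1], then A at X[4]=Y[2], then G at X[6]=Y[7], then C at X[7]=Y[9], then A at X[10]=Y[10]; all 5 bases appear in both, in order, and the DP table's final entry dp[11][11] is also 5, so no common subsequence is longer.

5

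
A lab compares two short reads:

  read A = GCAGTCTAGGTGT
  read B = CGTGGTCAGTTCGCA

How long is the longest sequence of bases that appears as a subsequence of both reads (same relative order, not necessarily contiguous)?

8

Match G (read A #1, read B #4), G (read A #4, read B #5), T (read A #5, read B #6), C (read A #6, read B #7), A (read A #8, read B #8), G (read A #9, read B #9), T (read A #11, read B #11), G (read A #12, read B #13) — 8 bases in the same relative order in both. The LCS DP gives dp[13][15] = 8, so this is optimal.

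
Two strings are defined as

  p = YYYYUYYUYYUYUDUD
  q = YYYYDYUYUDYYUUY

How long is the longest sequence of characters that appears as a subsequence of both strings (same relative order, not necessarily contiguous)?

Taking Y (p #1, q #2) → Y (p #2, q #3) → Y (p #3, q #4) → Y (p #4, q #6) → U (p #5, q #7) → Y (p #7, q #8) → U (p #8, q #9) → Y (p #9, q #11) → Y (p #10, q #12) → U (p #11, q #14) → Y (p #12, q #15) gives a common subsequence of length 11. The LCS DP gives dp[16][15] = 11, so this is optimal.

11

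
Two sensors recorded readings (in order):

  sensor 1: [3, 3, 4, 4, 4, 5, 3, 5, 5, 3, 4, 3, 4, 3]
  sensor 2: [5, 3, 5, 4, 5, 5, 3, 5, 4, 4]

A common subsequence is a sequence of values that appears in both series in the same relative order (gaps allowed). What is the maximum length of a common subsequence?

7

Let dp[i][j] be the LCS length of the first i values of sensor 1 and the first j values of sensor 2. dp[i][j] = dp[i-1][j-1]+1 when the i-th and j-th values match, else max(dp[i-1][j], dp[i][j-1]).
    ·  5  3  5  4  5  5  3  5  4  4
 ·  0  0  0  0  0  0  0  0  0  0  0
 3  0  0  1  1  1  1  1  1  1  1  1
 3  0  0  1  1  1  1  1  2  2  2  2
 4  0  0  1  1  2  2  2  2  2  3  3
 4  0  0  1  1  2  2  2  2  2  3  4
 4  0  0  1  1  2  2  2  2  2  3  4
 5  0  1  1  2  2  3  3  3  3  3  4
 3  0  1  2  2  2  3  3  4  4  4  4
 5  0  1  2  3  3  3  4  4  5  5  5
 5  0  1  2  3  3  4  4  4  5  5  5
 3  0  1  2  3  3  4  4  5  5  5  5
 4  0  1  2  3  4  4  4  5  5  6  6
 3  0  1  2  3  4  4  4  5  5  6  6
 4  0  1  2  3  4  4  4  5  5  6  7
 3  0  1  2  3  4  4  4  5  5  6  7
dp[14][10] = 7. One LCS (by backtracking along matches): 3, 4, 5, 3, 5, 4, 4.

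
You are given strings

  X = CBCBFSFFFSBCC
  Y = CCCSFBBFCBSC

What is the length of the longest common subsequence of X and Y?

7

Pick C at X[1]=Y[2], then C at X[3]=Y[3], then S at X[6]=Y[4], then F at X[7]=Y[5], then F at X[8]=Y[8], then S at X[10]=Y[11], then C at X[13]=Y[12]; all 7 characters appear in both, in order. Since dp[13][12] = 7, nothing longer is possible.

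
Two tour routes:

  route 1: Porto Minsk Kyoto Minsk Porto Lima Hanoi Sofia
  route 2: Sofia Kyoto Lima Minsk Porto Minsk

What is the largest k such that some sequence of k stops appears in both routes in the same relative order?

3

Pick Kyoto (route 1 #3, route 2 #2), Minsk (route 1 #4, route 2 #4), Porto (route 1 #5, route 2 #5); all 3 stops appear in both, in order. Since dp[8][6] = 3, nothing longer is possible.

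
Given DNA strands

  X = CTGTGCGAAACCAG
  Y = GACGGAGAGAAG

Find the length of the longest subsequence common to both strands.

Match C at X[1]=Y[3]; then G at X[3]=Y[4]; then G at X[5]=Y[5]; then G at X[7]=Y[7]; then A at X[8]=Y[8]; then A at X[10]=Y[10]; then A at X[13]=Y[11]; then G at X[14]=Y[12] — 8 bases in the same relative order in both. The LCS DP gives dp[14][12] = 8, so this is optimal.

8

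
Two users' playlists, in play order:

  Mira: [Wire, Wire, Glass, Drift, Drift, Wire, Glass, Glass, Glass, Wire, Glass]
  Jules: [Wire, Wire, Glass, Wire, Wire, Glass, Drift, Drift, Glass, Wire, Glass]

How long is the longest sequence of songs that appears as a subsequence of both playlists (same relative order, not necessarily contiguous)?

Match Wire (Mira #1, Jules #4) → Wire (Mira #2, Jules #5) → Glass (Mira #3, Jules #6) → Drift (Mira #4, Jules #7) → Drift (Mira #5, Jules #8) → Glass (Mira #9, Jules #9) → Wire (Mira #10, Jules #10) → Glass (Mira #11, Jules #11) — 8 songs in the same relative order in both. The LCS DP gives dp[11][11] = 8, so this is optimal.

8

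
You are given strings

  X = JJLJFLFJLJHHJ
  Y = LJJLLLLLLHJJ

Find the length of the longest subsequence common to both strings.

Match J [1,2], J [2,3], L [3,7], L [6,8], L [9,9], J [10,11], J [13,12] — 7 characters in the same relative order in both, and the DP table's final entry dp[13][12] is also 7, so no common subsequence is longer.

7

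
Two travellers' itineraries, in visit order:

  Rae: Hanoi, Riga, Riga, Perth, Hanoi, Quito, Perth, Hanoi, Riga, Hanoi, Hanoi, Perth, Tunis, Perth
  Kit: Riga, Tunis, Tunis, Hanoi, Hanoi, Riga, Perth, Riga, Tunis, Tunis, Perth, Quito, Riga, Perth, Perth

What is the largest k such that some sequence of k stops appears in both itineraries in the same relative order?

8

Taking Hanoi [1,5] → Riga [2,6] → Riga [3,8] → Perth [4,11] → Quito [6,12] → Riga [9,13] → Perth [12,14] → Perth [14,15] gives a common subsequence of length 8. dp[14][15] = 8 confirms this is the maximum.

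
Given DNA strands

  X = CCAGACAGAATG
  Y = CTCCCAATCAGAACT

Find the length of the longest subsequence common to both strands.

Pick C at X[1]=Y[4] → C at X[2]=Y[5] → A at X[3]=Y[6] → A at X[5]=Y[7] → C at X[6]=Y[9] → A at X[7]=Y[10] → G at X[8]=Y[11] → A at X[9]=Y[12] → A at X[10]=Y[13] → T at X[11]=Y[15]; all 10 bases appear in both, in order. Since dp[12][15] = 10, nothing longer is possible.

10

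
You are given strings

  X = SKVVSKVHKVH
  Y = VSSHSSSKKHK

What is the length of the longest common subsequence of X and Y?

Pick S at X[1]=Y[7] → K at X[2]=Y[8] → K at X[6]=Y[9] → H at X[8]=Y[10] → K at X[9]=Y[11]; all 5 characters appear in both, in order. The LCS DP gives dp[11][11] = 5, so this is optimal.

5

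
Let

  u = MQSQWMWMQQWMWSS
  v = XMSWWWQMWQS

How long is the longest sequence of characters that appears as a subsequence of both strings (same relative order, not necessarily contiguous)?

Pick M at u[1]=v[2]; then S at u[3]=v[3]; then W at u[5]=v[5]; then W at u[7]=v[6]; then Q at u[10]=v[7]; then M at u[12]=v[8]; then W at u[13]=v[9]; then S at u[15]=v[11]; all 8 characters appear in both, in order, and the DP table's final entry dp[15][11] is also 8, so no common subsequence is longer.

8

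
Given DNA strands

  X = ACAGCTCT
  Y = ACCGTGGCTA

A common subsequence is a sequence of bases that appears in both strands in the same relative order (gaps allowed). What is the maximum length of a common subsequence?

Let dp[i][j] be the LCS length of the first i bases of X and the first j bases of Y. dp[i][j] = dp[i-1][j-1]+1 when the i-th and j-th bases match, else max(dp[i-1][j], dp[i][j-1]).
    ·  A  C  C  G  T  G  G  C  T  A
 ·  0  0  0  0  0  0  0  0  0  0  0
 A  0  1  1  1  1  1  1  1  1  1  1
 C  0  1  2  2  2  2  2  2  2  2  2
 A  0  1  2  2  2  2  2  2  2  2  3
 G  0  1  2  2  3  3  3  3  3  3  3
 C  0  1  2  3  3  3  3  3  4  4  4
 T  0  1  2  3  3  4  4  4  4  5  5
 C  0  1  2  3  3  4  4  4  5  5  5
 T  0  1  2  3  3  4  4  4  5  6  6
dp[8][10] = 6. One LCS (by backtracking along matches): ACGTCT.

6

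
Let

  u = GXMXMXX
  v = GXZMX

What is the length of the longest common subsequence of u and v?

4

Match G [1,1]; then X [2,2]; then M [5,4]; then X [7,5] — 4 characters in the same relative order in both. Since dp[7][5] = 4, nothing longer is possible.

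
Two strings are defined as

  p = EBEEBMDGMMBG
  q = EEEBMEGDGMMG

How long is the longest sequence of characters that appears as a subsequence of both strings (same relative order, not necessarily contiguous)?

Let dp[i][j] be the LCS length of the first i characters of p and the first j characters of q. dp[i][j] = dp[i-1][j-1]+1 when the i-th and j-th characters match, else max(dp[i-1][j], dp[i][j-1]).
    ·  E  E  E  B  M  E  G  D  G  M  M  G
 ·  0  0  0  0  0  0  0  0  0  0  0  0  0
 E  0  1  1  1  1  1  1  1  1  1  1  1  1
 B  0  1  1  1  2  2  2  2  2  2  2  2  2
 E  0  1  2  2  2  2  3  3  3  3  3  3  3
 E  0  1  2  3  3  3  3  3  3  3  3  3  3
 B  0  1  2  3  4  4  4  4  4  4  4  4  4
 M  0  1  2  3  4  5  5  5  5  5  5  5  5
 D  0  1  2  3  4  5  5  5  6  6  6  6  6
 G  0  1  2  3  4  5  5  6  6  7  7  7  7
 M  0  1  2  3  4  5  5  6  6  7  8  8  8
 M  0  1  2  3  4  5  5  6  6  7  8  9  9
 B  0  1  2  3  4  5  5  6  6  7  8  9  9
 G  0  1  2  3  4  5  5  6  6  7  8  9 10
dp[12][12] = 10. One LCS (by backtracking along matches): EEEBMDGMMG.

10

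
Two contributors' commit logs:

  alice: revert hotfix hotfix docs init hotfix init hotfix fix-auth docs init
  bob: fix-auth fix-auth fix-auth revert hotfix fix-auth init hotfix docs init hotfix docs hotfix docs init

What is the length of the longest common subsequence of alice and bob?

9

Match revert at alice[1]=bob[4] → hotfix at alice[2]=bob[5] → hotfix at alice[3]=bob[8] → docs at alice[4]=bob[9] → init at alice[5]=bob[10] → hotfix at alice[6]=bob[11] → hotfix at alice[8]=bob[13] → docs at alice[10]=bob[14] → init at alice[11]=bob[15] — 9 commits in the same relative order in both. The LCS DP gives dp[11][15] = 9, so this is optimal.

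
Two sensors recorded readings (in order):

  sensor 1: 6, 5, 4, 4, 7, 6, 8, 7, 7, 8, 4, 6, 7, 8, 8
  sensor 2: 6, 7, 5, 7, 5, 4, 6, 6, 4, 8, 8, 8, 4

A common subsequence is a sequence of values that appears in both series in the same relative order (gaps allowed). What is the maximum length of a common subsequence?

7

Taking 6 [1,1], then 5 [2,5], then 4 [3,6], then 4 [4,9], then 8 [7,11], then 8 [10,12], then 4 [11,13] gives a common subsequence of length 7. Since dp[15][13] = 7, nothing longer is possible.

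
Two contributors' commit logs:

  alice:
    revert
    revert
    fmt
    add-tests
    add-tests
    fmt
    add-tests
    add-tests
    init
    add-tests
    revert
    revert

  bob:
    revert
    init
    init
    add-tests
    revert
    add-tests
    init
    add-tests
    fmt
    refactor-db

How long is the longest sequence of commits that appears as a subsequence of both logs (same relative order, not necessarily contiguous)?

5

Match revert [1,1] → revert [2,5] → add-tests [4,6] → add-tests [5,8] → fmt [6,9] — 5 commits in the same relative order in both, and the DP table's final entry dp[12][10] is also 5, so no common subsequence is longer.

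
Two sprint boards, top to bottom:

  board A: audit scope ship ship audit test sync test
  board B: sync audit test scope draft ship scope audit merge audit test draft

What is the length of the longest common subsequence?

5

Match audit (board A #1, board B #2); then scope (board A #2, board B #4); then ship (board A #3, board B #6); then audit (board A #5, board B #10); then test (board A #6, board B #11) — 5 tasks in the same relative order in both, and the DP table's final entry dp[8][12] is also 5, so no common subsequence is longer.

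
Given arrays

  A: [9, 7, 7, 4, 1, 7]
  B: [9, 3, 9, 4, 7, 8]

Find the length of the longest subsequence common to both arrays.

Pick 9 (A #1, B #3), 4 (A #4, B #4), 7 (A #6, B #5); all 3 values appear in both, in order. The LCS DP gives dp[6][6] = 3, so this is optimal.

3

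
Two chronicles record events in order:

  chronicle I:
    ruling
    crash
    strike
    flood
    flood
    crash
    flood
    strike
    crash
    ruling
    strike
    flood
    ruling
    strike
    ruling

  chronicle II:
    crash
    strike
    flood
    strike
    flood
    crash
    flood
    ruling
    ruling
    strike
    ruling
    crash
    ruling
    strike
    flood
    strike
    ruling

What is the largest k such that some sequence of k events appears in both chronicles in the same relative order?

13

Pick crash [2,1], strike [3,2], flood [4,3], flood [5,5], crash [6,6], flood [7,7], strike [8,10], crash [9,12], ruling [10,13], strike [11,14], flood [12,15], strike [14,16], ruling [15,17]; all 13 events appear in both, in order. The LCS DP gives dp[15][17] = 13, so this is optimal.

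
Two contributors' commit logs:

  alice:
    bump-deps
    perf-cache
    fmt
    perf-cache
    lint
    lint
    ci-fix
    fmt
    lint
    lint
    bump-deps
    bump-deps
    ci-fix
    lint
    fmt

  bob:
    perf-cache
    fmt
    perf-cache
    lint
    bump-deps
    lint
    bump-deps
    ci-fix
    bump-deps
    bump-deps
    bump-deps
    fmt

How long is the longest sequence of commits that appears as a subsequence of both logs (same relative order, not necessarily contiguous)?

9

Taking perf-cache [2,1], fmt [3,2], perf-cache [4,3], lint [5,4], lint [6,6], ci-fix [7,8], bump-deps [11,10], bump-deps [12,11], fmt [15,12] gives a common subsequence of length 9. dp[15][12] = 9 confirms this is the maximum.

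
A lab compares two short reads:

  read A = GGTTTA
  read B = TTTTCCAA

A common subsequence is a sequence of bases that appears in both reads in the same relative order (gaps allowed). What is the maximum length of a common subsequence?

4

Let dp[i][j] be the LCS length of the first i bases of read A and the first j bases of read B. dp[i][j] = dp[i-1][j-1]+1 when the i-th and j-th bases match, else max(dp[i-1][j], dp[i][j-1]).
    ·  T  T  T  T  C  C  A  A
 ·  0  0  0  0  0  0  0  0  0
 G  0  0  0  0  0  0  0  0  0
 G  0  0  0  0  0  0  0  0  0
 T  0  1  1  1  1  1  1  1  1
 T  0  1  2  2  2  2  2  2  2
 T  0  1  2  3  3  3  3  3  3
 A  0  1  2  3  3  3  3  4  4
dp[6][8] = 4. One LCS (by backtracking along matches): TTTA.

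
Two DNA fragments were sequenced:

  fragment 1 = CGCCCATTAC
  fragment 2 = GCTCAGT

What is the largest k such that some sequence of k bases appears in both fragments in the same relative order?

5

Match G at fragment 1[2]=fragment 2[1]; then C at fragment 1[3]=fragment 2[2]; then C at fragment 1[5]=fragment 2[4]; then A at fragment 1[6]=fragment 2[5]; then T at fragment 1[8]=fragment 2[7] — 5 bases in the same relative order in both. dp[10][7] = 5 confirms this is the maximum.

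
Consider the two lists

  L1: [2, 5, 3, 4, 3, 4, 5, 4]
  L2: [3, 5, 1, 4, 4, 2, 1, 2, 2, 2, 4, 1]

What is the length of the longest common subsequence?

Match 5 [2,2], then 4 [4,4], then 4 [6,5], then 4 [8,11] — 4 values in the same relative order in both, and the DP table's final entry dp[8][12] is also 4, so no common subsequence is longer.

4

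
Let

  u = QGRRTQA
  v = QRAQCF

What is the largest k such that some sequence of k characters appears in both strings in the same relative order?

3

Let dp[i][j] be the LCS length of the first i characters of u and the first j characters of v. dp[i][j] = dp[i-1][j-1]+1 when the i-th and j-th characters match, else max(dp[i-1][j], dp[i][j-1]).
    ·  Q  R  A  Q  C  F
 ·  0  0  0  0  0  0  0
 Q  0  1  1  1  1  1  1
 G  0  1  1  1  1  1  1
 R  0  1  2  2  2  2  2
 R  0  1  2  2  2  2  2
 T  0  1  2  2  2  2  2
 Q  0  1  2  2  3  3  3
 A  0  1  2  3  3  3  3
dp[7][6] = 3. One LCS (by backtracking along matches): QRQ.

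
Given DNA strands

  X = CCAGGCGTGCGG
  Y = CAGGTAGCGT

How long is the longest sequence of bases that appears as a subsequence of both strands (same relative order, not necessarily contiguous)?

8

Let dp[i][j] be the LCS length of the first i bases of X and the first j bases of Y. dp[i][j] = dp[i-1][j-1]+1 when the i-th and j-th bases match, else max(dp[i-1][j], dp[i][j-1]).
    ·  C  A  G  G  T  A  G  C  G  T
 ·  0  0  0  0  0  0  0  0  0  0  0
 C  0  1  1  1  1  1  1  1  1  1  1
 C  0  1  1  1  1  1  1  1  2  2  2
 A  0  1  2  2  2  2  2  2  2  2  2
 G  0  1  2  3  3  3  3  3  3  3  3
 G  0  1  2  3  4  4  4  4  4  4  4
 C  0  1  2  3  4  4  4  4  5  5  5
 G  0  1  2  3  4  4  4  5  5  6  6
 T  0  1  2  3  4  5  5  5  5  6  7
 G  0  1  2  3  4  5  5  6  6  6  7
 C  0  1  2  3  4  5  5  6  7  7  7
 G  0  1  2  3  4  5  5  6  7  8  8
 G  0  1  2  3  4  5  5  6  7  8  8
dp[12][10] = 8. One LCS (by backtracking along matches): CAGGTGCG.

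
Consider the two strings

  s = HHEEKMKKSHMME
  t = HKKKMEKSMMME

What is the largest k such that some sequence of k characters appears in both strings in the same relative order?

8

One common subsequence of length 8: H [1,1]; then K [5,4]; then M [6,5]; then K [8,7]; then S [9,8]; then M [11,10]; then M [12,11]; then E [13,12]. The LCS DP gives dp[13][12] = 8, so this is optimal.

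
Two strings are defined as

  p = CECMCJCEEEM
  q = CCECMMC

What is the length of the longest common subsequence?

5

Pick C (p #1, q #2) → E (p #2, q #3) → C (p #3, q #4) → M (p #4, q #6) → C (p #7, q #7); all 5 characters appear in both, in order, and the DP table's final entry dp[11][7] is also 5, so no common subsequence is longer.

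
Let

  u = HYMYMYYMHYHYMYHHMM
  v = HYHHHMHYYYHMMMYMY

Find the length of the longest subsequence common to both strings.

10

Match H at u[1]=v[1] → Y at u[2]=v[2] → M at u[3]=v[6] → Y at u[4]=v[8] → Y at u[6]=v[9] → Y at u[7]=v[10] → M at u[8]=v[14] → Y at u[12]=v[15] → M at u[13]=v[16] → Y at u[14]=v[17] — 10 characters in the same relative order in both, and the DP table's final entry dp[18][17] is also 10, so no common subsequence is longer.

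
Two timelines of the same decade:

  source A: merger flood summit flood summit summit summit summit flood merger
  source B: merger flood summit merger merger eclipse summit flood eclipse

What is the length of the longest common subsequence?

One common subsequence of length 5: merger [1,1], flood [2,2], summit [3,3], summit [8,7], flood [9,8]. dp[10][9] = 5 confirms this is the maximum.

5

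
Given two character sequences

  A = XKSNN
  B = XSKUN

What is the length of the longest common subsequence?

Let dp[i][j] be the LCS length of the first i characters of A and the first j characters of B. dp[i][j] = dp[i-1][j-1]+1 when the i-th and j-th characters match, else max(dp[i-1][j], dp[i][j-1]).
    ·  X  S  K  U  N
 ·  0  0  0  0  0  0
 X  0  1  1  1  1  1
 K  0  1  1  2  2  2
 S  0  1  2  2  2  2
 N  0  1  2  2  2  3
 N  0  1  2  2  2  3
dp[5][5] = 3. One LCS (by backtracking along matches): XKN.

3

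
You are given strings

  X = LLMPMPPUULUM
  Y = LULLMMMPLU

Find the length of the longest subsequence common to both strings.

Match L at X[1]=Y[3]; then L at X[2]=Y[4]; then M at X[3]=Y[6]; then M at X[5]=Y[7]; then P at X[7]=Y[8]; then L at X[10]=Y[9]; then U at X[11]=Y[10] — 7 characters in the same relative order in both. Since dp[12][10] = 7, nothing longer is possible.

7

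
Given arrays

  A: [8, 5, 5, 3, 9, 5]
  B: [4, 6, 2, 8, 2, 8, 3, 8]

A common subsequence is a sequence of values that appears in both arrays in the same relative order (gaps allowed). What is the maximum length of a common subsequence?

2

One common subsequence of length 2: 8 (A #1, B #6), 3 (A #4, B #7). The LCS DP gives dp[6][8] = 2, so this is optimal.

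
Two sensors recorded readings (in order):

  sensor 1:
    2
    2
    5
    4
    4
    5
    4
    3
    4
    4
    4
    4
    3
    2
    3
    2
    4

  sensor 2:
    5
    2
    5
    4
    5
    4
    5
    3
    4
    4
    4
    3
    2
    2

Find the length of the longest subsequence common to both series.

Taking 2 (sensor 1 #2, sensor 2 #2) → 5 (sensor 1 #3, sensor 2 #3) → 4 (sensor 1 #4, sensor 2 #4) → 4 (sensor 1 #5, sensor 2 #6) → 5 (sensor 1 #6, sensor 2 #7) → 3 (sensor 1 #8, sensor 2 #8) → 4 (sensor 1 #10, sensor 2 #9) → 4 (sensor 1 #11, sensor 2 #10) → 4 (sensor 1 #12, sensor 2 #11) → 3 (sensor 1 #13, sensor 2 #12) → 2 (sensor 1 #14, sensor 2 #13) → 2 (sensor 1 #16, sensor 2 #14) gives a common subsequence of length 12. Since dp[17][14] = 12, nothing longer is possible.

12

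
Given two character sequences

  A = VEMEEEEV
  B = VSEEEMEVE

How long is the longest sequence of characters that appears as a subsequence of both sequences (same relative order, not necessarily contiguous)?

One common subsequence of length 6: V (A #1, B #1) → E (A #2, B #3) → E (A #4, B #4) → E (A #5, B #5) → E (A #6, B #7) → E (A #7, B #9). Since dp[8][9] = 6, nothing longer is possible.

6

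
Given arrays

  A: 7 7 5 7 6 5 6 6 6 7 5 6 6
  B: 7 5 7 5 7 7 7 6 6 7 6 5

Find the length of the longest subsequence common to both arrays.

8

Taking 7 (A #1, B #1), 7 (A #2, B #3), 5 (A #3, B #4), 7 (A #4, B #7), 6 (A #5, B #8), 6 (A #7, B #9), 6 (A #9, B #11), 5 (A #11, B #12) gives a common subsequence of length 8. The LCS DP gives dp[13][12] = 8, so this is optimal.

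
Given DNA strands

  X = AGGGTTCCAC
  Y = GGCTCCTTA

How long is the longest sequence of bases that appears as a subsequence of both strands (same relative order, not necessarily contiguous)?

6

Let dp[i][j] be the LCS length of the first i bases of X and the first j bases of Y. dp[i][j] = dp[i-1][j-1]+1 when the i-th and j-th bases match, else max(dp[i-1][j], dp[i][j-1]).
    ·  G  G  C  T  C  C  T  T  A
 ·  0  0  0  0  0  0  0  0  0  0
 A  0  0  0  0  0  0  0  0  0  1
 G  0  1  1  1  1  1  1  1  1  1
 G  0  1  2  2  2  2  2  2  2  2
 G  0  1  2  2  2  2  2  2  2  2
 T  0  1  2  2  3  3  3  3  3  3
 T  0  1  2  2  3  3  3  4  4  4
 C  0  1  2  3  3  4  4  4  4  4
 C  0  1  2  3  3  4  5  5  5  5
 A  0  1  2  3  3  4  5  5  5  6
 C  0  1  2  3  3  4  5  5  5  6
dp[10][9] = 6. One LCS (by backtracking along matches): GGTCCA.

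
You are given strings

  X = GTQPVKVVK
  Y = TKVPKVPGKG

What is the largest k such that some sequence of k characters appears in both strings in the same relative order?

5

Match T (X #2, Y #1); then P (X #4, Y #4); then K (X #6, Y #5); then V (X #7, Y #6); then K (X #9, Y #9) — 5 characters in the same relative order in both, and the DP table's final entry dp[9][10] is also 5, so no common subsequence is longer.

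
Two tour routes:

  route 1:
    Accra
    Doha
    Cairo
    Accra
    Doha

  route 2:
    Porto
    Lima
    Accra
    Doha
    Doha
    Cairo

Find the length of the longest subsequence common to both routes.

Match Accra (route 1 #1, route 2 #3) → Doha (route 1 #2, route 2 #5) → Cairo (route 1 #3, route 2 #6) — 3 stops in the same relative order in both. dp[5][6] = 3 confirms this is the maximum.

3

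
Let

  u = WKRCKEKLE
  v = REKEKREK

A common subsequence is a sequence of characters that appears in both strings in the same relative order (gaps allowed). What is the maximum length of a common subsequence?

5

One common subsequence of length 5: R (u #3, v #1); then K (u #5, v #3); then E (u #6, v #4); then K (u #7, v #5); then E (u #9, v #7). dp[9][8] = 5 confirms this is the maximum.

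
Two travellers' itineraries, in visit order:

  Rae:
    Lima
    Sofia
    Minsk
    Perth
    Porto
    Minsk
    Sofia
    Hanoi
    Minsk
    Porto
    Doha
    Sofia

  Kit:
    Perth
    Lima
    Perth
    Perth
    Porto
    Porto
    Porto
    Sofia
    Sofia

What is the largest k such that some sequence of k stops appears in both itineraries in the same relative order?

5

Pick Lima (Rae #1, Kit #2), then Perth (Rae #4, Kit #4), then Porto (Rae #5, Kit #7), then Sofia (Rae #7, Kit #8), then Sofia (Rae #12, Kit #9); all 5 stops appear in both, in order. Since dp[12][9] = 5, nothing longer is possible.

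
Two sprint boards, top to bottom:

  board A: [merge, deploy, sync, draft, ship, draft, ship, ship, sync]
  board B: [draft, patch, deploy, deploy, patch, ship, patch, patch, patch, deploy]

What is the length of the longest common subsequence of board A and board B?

2

Pick deploy at board A[2]=board B[4], ship at board A[5]=board B[6]; all 2 tasks appear in both, in order, and the DP table's final entry dp[9][10] is also 2, so no common subsequence is longer.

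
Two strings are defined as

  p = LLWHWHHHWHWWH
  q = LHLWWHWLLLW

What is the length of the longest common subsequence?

Match L (p #1, q #1); then L (p #2, q #3); then W (p #3, q #4); then W (p #5, q #5); then H (p #8, q #6); then W (p #9, q #7); then W (p #12, q #11) — 7 characters in the same relative order in both, and the DP table's final entry dp[13][11] is also 7, so no common subsequence is longer.

7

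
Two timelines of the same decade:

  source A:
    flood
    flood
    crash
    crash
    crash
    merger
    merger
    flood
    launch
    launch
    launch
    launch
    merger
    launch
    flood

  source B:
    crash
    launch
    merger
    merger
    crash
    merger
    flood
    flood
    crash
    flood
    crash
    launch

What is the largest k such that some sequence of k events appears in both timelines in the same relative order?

Pick flood at source A[1]=source B[7], then flood at source A[2]=source B[8], then crash at source A[3]=source B[9], then crash at source A[5]=source B[11], then launch at source A[14]=source B[12]; all 5 events appear in both, in order. Since dp[15][12] = 5, nothing longer is possible.

5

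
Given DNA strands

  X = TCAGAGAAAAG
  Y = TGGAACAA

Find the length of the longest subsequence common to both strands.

Pick T [1,1], then G [4,2], then G [6,3], then A [7,4], then A [8,5], then A [9,7], then A [10,8]; all 7 bases appear in both, in order, and the DP table's final entry dp[11][8] is also 7, so no common subsequence is longer.

7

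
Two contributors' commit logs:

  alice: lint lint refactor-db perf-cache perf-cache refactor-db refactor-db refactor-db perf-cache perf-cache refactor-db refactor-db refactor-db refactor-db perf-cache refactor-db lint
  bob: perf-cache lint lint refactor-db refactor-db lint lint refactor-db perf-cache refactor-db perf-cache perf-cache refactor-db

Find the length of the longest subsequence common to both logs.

One common subsequence of length 9: lint at alice[1]=bob[2], lint at alice[2]=bob[3], refactor-db at alice[3]=bob[4], refactor-db at alice[6]=bob[5], refactor-db at alice[7]=bob[8], refactor-db at alice[8]=bob[10], perf-cache at alice[10]=bob[11], perf-cache at alice[15]=bob[12], refactor-db at alice[16]=bob[13]. dp[17][13] = 9 confirms this is the maximum.

9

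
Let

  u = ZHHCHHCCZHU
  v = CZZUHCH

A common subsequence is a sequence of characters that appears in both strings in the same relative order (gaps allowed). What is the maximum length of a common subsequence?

Let dp[i][j] be the LCS length of the first i characters of u and the first j characters of v. dp[i][j] = dp[i-1][j-1]+1 when the i-th and j-th characters match, else max(dp[i-1][j], dp[i][j-1]).
    ·  C  Z  Z  U  H  C  H
 ·  0  0  0  0  0  0  0  0
 Z  0  0  1  1  1  1  1  1
 H  0  0  1  1  1  2  2  2
 H  0  0  1  1  1  2  2  3
 C  0  1  1  1  1  2  3  3
 H  0  1  1  1  1  2  3  4
 H  0  1  1  1  1  2  3  4
 C  0  1  1  1  1  2  3  4
 C  0  1  1  1  1  2  3  4
 Z  0  1  2  2  2  2  3  4
 H  0  1  2  2  2  3  3  4
 U  0  1  2  2  3  3  3  4
dp[11][7] = 4. One LCS (by backtracking along matches): ZHCH.

4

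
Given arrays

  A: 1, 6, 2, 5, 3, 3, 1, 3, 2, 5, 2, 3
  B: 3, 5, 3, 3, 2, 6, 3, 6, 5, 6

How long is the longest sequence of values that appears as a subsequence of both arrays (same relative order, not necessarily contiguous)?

Taking 5 (A #4, B #2), 3 (A #5, B #3), 3 (A #6, B #4), 3 (A #8, B #7), 5 (A #10, B #9) gives a common subsequence of length 5. Since dp[12][10] = 5, nothing longer is possible.

5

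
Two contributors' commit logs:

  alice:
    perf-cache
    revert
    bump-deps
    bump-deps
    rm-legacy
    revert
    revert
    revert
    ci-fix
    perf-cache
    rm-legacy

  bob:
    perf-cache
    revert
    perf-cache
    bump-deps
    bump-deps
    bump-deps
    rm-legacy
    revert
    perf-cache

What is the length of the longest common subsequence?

7

Taking perf-cache (alice #1, bob #1); then revert (alice #2, bob #2); then bump-deps (alice #3, bob #5); then bump-deps (alice #4, bob #6); then rm-legacy (alice #5, bob #7); then revert (alice #8, bob #8); then perf-cache (alice #10, bob #9) gives a common subsequence of length 7. The LCS DP gives dp[11][9] = 7, so this is optimal.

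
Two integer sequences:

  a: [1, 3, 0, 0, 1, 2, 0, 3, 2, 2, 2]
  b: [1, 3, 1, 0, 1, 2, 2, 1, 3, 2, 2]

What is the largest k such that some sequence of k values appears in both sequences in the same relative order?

8

Match 1 at a[1]=b[1], 3 at a[2]=b[2], 0 at a[4]=b[4], 1 at a[5]=b[5], 2 at a[6]=b[7], 3 at a[8]=b[9], 2 at a[10]=b[10], 2 at a[11]=b[11] — 8 values in the same relative order in both, and the DP table's final entry dp[11][11] is also 8, so no common subsequence is longer.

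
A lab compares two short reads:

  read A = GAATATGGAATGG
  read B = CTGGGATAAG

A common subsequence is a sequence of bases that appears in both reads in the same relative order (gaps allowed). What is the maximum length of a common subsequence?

Let dp[i][j] be the LCS length of the first i bases of read A and the first j bases of read B. dp[i][j] = dp[i-1][j-1]+1 when the i-th and j-th bases match, else max(dp[i-1][j], dp[i][j-1]).
    ·  C  T  G  G  G  A  T  A  A  G
 ·  0  0  0  0  0  0  0  0  0  0  0
 G  0  0  0  1  1  1  1  1  1  1  1
 A  0  0  0  1  1  1  2  2  2  2  2
 A  0  0  0  1  1  1  2  2  3  3  3
 T  0  0  1  1  1  1  2  3  3  3  3
 A  0  0  1  1  1  1  2  3  4  4  4
 T  0  0  1  1  1  1  2  3  4  4  4
 G  0  0  1  2  2  2  2  3  4  4  5
 G  0  0  1  2  3  3  3  3  4  4  5
 A  0  0  1  2  3  3  4  4  4  5  5
 A  0  0  1  2  3  3  4  4  5  5  5
 T  0  0  1  2  3  3  4  5  5  5  5
 G  0  0  1  2  3  4  4  5  5  5  6
 G  0  0  1  2  3  4  4  5  5  5  6
dp[13][10] = 6. One LCS (by backtracking along matches): GATAAG.

6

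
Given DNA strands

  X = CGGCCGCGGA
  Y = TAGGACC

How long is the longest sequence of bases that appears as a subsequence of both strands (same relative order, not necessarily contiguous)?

4

Match G [2,3], then G [3,4], then C [5,6], then C [7,7] — 4 bases in the same relative order in both. The LCS DP gives dp[10][7] = 4, so this is optimal.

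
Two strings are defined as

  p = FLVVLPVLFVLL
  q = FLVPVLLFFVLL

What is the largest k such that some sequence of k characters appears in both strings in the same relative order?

10

Let dp[i][j] be the LCS length of the first i characters of p and the first j characters of q. dp[i][j] = dp[i-1][j-1]+1 when the i-th and j-th characters match, else max(dp[i-1][j], dp[i][j-1]).
    ·  F  L  V  P  V  L  L  F  F  V  L  L
 ·  0  0  0  0  0  0  0  0  0  0  0  0  0
 F  0  1  1  1  1  1  1  1  1  1  1  1  1
 L  0  1  2  2  2  2  2  2  2  2  2  2  2
 V  0  1  2  3  3  3  3  3  3  3  3  3  3
 V  0  1  2  3  3  4  4  4  4  4  4  4  4
 L  0  1  2  3  3  4  5  5  5  5  5  5  5
 P  0  1  2  3  4  4  5  5  5  5  5  5  5
 V  0  1  2  3  4  5  5  5  5  5  6  6  6
 L  0  1  2  3  4  5  6  6  6  6  6  7  7
 F  0  1  2  3  4  5  6  6  7  7  7  7  7
 V  0  1  2  3  4  5  6  6  7  7  8  8  8
 L  0  1  2  3  4  5  6  7  7  7  8  9  9
 L  0  1  2  3  4  5  6  7  7  7  8  9 10
dp[12][12] = 10. One LCS (by backtracking along matches): FLVVLLFVLL.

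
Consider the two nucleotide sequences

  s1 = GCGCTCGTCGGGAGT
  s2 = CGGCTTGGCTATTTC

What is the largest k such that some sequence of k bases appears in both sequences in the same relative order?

One common subsequence of length 9: G [1,2], then G [3,3], then C [4,4], then T [5,5], then T [8,6], then G [10,7], then G [11,8], then A [13,11], then T [15,14], and the DP table's final entry dp[15][15] is also 9, so no common subsequence is longer.

9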